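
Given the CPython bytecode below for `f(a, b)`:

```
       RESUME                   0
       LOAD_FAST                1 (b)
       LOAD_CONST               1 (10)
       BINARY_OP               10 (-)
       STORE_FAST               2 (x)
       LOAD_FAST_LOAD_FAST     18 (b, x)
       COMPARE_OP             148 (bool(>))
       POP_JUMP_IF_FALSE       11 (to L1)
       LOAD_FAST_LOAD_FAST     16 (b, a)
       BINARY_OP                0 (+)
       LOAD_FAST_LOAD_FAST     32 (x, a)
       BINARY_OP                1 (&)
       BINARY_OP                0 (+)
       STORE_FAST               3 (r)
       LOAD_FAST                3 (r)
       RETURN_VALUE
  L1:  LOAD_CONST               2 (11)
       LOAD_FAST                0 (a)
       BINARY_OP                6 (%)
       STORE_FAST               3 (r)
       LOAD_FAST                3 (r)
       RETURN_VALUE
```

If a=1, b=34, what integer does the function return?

35

LOAD_FAST b → push 34. Stack: [34]
LOAD_CONST → push 10. Stack: [34, 10]
BINARY_OP - → 34 - 10 = 24. Stack: [24]
STORE_FAST x → x=24. Stack: []
LOAD_FAST_LOAD_FAST b,x → push 34,24. Stack: [34, 24]
COMPARE_OP bool(>) → 34 vs 24 = True. Stack: [True]
POP_JUMP_IF_FALSE → pop True; no jump. Stack: []
LOAD_FAST_LOAD_FAST b,a → push 34,1. Stack: [34, 1]
BINARY_OP + → 34 + 1 = 35. Stack: [35]
LOAD_FAST_LOAD_FAST x,a → push 24,1. Stack: [35, 24, 1]
BINARY_OP & → 24 & 1 = 0. Stack: [35, 0]
BINARY_OP + → 35 + 0 = 35. Stack: [35]
STORE_FAST r → r=35. Stack: []
LOAD_FAST r → push 35. Stack: [35]
RETURN_VALUE → return 35.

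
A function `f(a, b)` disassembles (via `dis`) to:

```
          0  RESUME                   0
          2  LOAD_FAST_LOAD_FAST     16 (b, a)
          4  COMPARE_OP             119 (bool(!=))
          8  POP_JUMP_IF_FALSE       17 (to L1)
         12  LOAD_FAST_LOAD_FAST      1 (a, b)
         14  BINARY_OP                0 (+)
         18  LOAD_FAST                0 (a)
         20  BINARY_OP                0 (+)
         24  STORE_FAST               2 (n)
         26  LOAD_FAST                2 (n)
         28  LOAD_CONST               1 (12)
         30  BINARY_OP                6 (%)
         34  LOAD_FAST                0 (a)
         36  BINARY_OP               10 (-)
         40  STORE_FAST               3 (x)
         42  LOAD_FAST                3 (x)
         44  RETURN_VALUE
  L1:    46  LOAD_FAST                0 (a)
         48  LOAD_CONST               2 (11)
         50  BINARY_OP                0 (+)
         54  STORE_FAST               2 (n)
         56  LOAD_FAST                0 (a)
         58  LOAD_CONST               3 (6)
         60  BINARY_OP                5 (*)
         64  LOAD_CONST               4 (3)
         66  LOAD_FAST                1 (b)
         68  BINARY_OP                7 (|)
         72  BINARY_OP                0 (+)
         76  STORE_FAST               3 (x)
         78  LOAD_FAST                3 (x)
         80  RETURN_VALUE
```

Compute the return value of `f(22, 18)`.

-20

LOAD_FAST_LOAD_FAST b,a → push 18,22. Stack: [18, 22]
COMPARE_OP bool(!=) → 18 vs 22 = True. Stack: [True]
POP_JUMP_IF_FALSE → pop True; no jump. Stack: []
LOAD_FAST_LOAD_FAST a,b → push 22,18. Stack: [22, 18]
BINARY_OP + → 22 + 18 = 40. Stack: [40]
LOAD_FAST a → push 22. Stack: [40, 22]
BINARY_OP + → 40 + 22 = 62. Stack: [62]
STORE_FAST n → n=62. Stack: []
LOAD_FAST n → push 62. Stack: [62]
LOAD_CONST → push 12. Stack: [62, 12]
BINARY_OP % → 62 % 12 = 2. Stack: [2]
LOAD_FAST a → push 22. Stack: [2, 22]
BINARY_OP - → 2 - 22 = -20. Stack: [-20]
STORE_FAST x → x=-20. Stack: []
LOAD_FAST x → push -20. Stack: [-20]
RETURN_VALUE → return -20.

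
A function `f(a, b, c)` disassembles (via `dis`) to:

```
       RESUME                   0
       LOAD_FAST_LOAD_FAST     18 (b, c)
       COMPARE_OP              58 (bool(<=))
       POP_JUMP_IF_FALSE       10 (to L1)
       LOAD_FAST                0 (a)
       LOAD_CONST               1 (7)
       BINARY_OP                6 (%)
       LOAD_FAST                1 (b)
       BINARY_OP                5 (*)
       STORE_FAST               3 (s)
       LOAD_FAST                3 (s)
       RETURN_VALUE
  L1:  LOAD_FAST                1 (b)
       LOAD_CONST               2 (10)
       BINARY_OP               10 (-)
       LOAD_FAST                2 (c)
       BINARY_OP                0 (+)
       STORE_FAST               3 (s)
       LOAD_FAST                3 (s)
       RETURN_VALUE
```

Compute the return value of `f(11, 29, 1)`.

20

LOAD_FAST_LOAD_FAST b,c → push 29,1. Stack: [29, 1]
COMPARE_OP bool(<=) → 29 vs 1 = False. Stack: [False]
POP_JUMP_IF_FALSE → pop False; jump. Stack: []
LOAD_FAST b → push 29. Stack: [29]
LOAD_CONST → push 10. Stack: [29, 10]
BINARY_OP - → 29 - 10 = 19. Stack: [19]
LOAD_FAST c → push 1. Stack: [19, 1]
BINARY_OP + → 19 + 1 = 20. Stack: [20]
STORE_FAST s → s=20. Stack: []
LOAD_FAST s → push 20. Stack: [20]
RETURN_VALUE → return 20.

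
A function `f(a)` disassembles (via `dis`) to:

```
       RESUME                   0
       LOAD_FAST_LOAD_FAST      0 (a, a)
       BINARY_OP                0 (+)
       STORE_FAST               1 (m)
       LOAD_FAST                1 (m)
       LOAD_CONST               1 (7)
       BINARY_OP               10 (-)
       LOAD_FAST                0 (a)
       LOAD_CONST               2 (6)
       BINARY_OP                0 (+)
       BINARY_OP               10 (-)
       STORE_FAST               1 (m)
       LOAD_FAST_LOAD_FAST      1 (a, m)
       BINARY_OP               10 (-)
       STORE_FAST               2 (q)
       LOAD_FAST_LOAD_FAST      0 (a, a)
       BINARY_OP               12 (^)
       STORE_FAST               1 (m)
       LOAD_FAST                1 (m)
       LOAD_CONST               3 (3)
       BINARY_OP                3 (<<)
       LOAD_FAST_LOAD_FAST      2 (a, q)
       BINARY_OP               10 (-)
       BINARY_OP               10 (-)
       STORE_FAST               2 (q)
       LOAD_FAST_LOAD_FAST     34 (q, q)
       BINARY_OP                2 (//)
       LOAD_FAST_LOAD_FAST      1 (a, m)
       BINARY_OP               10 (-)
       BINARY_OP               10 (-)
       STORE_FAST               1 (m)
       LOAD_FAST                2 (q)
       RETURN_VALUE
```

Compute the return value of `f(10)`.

3

LOAD_FAST_LOAD_FAST a,a → push 10,10. Stack: [10, 10]
BINARY_OP + → 10 + 10 = 20. Stack: [20]
STORE_FAST m → m=20. Stack: []
LOAD_FAST m → push 20. Stack: [20]
LOAD_CONST → push 7. Stack: [20, 7]
BINARY_OP - → 20 - 7 = 13. Stack: [13]
LOAD_FAST a → push 10. Stack: [13, 10]
LOAD_CONST → push 6. Stack: [13, 10, 6]
BINARY_OP + → 10 + 6 = 16. Stack: [13, 16]
BINARY_OP - → 13 - 16 = -3. Stack: [-3]
STORE_FAST m → m=-3. Stack: []
LOAD_FAST_LOAD_FAST a,m → push 10,-3. Stack: [10, -3]
BINARY_OP - → 10 - -3 = 13. Stack: [13]
STORE_FAST q → q=13. Stack: []
LOAD_FAST_LOAD_FAST a,a → push 10,10. Stack: [10, 10]
BINARY_OP ^ → 10 ^ 10 = 0. Stack: [0]
STORE_FAST m → m=0. Stack: []
LOAD_FAST m → push 0. Stack: [0]
LOAD_CONST → push 3. Stack: [0, 3]
BINARY_OP << → 0 << 3 = 0. Stack: [0]
LOAD_FAST_LOAD_FAST a,q → push 10,13. Stack: [0, 10, 13]
BINARY_OP - → 10 - 13 = -3. Stack: [0, -3]
BINARY_OP - → 0 - -3 = 3. Stack: [3]
STORE_FAST q → q=3. Stack: []
LOAD_FAST_LOAD_FAST q,q → push 3,3. Stack: [3, 3]
BINARY_OP // → 3 // 3 = 1. Stack: [1]
LOAD_FAST_LOAD_FAST a,m → push 10,0. Stack: [1, 10, 0]
BINARY_OP - → 10 - 0 = 10. Stack: [1, 10]
BINARY_OP - → 1 - 10 = -9. Stack: [-9]
STORE_FAST m → m=-9. Stack: []
LOAD_FAST q → push 3. Stack: [3]
RETURN_VALUE → return 3.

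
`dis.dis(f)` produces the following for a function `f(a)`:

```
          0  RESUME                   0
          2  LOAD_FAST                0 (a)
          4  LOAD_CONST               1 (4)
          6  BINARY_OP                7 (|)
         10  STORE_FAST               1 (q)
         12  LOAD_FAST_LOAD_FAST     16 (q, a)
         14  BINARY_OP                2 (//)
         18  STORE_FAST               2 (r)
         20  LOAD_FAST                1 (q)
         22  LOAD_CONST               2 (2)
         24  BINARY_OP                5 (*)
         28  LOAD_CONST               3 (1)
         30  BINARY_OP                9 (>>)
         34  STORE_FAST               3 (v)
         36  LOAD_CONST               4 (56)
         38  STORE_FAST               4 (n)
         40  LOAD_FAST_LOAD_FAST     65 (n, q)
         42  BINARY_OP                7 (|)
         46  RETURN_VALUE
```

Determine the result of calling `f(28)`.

60

LOAD_FAST a → push 28. Stack: [28]
LOAD_CONST → push 4. Stack: [28, 4]
BINARY_OP | → 28 | 4 = 28. Stack: [28]
STORE_FAST q → q=28. Stack: []
LOAD_FAST_LOAD_FAST q,a → push 28,28. Stack: [28, 28]
BINARY_OP // → 28 // 28 = 1. Stack: [1]
STORE_FAST r → r=1. Stack: []
LOAD_FAST q → push 28. Stack: [28]
LOAD_CONST → push 2. Stack: [28, 2]
BINARY_OP * → 28 * 2 = 56. Stack: [56]
LOAD_CONST → push 1. Stack: [56, 1]
BINARY_OP >> → 56 >> 1 = 28. Stack: [28]
STORE_FAST v → v=28. Stack: []
LOAD_CONST → push 56. Stack: [56]
STORE_FAST n → n=56. Stack: []
LOAD_FAST_LOAD_FAST n,q → push 56,28. Stack: [56, 28]
BINARY_OP | → 56 | 28 = 60. Stack: [60]
RETURN_VALUE → return 60.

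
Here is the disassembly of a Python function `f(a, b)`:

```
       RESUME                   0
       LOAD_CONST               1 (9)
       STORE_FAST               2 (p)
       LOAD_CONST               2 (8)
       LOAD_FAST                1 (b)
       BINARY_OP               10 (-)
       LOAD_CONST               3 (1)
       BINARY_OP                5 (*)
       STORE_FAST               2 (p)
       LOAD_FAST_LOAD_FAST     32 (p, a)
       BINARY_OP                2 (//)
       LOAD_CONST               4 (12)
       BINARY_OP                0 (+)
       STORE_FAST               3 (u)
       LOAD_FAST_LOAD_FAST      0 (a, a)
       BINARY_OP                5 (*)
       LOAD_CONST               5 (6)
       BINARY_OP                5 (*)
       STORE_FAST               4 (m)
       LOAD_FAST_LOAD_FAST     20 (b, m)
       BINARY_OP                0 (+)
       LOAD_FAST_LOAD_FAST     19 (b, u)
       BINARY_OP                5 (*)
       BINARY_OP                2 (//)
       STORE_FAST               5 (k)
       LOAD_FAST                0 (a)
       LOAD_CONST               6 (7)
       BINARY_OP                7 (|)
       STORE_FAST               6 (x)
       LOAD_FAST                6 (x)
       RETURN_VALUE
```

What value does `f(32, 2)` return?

LOAD_CONST → push 9. Stack: [9]
STORE_FAST p → p=9. Stack: []
LOAD_CONST → push 8. Stack: [8]
LOAD_FAST b → push 2. Stack: [8, 2]
BINARY_OP - → 8 - 2 = 6. Stack: [6]
LOAD_CONST → push 1. Stack: [6, 1]
BINARY_OP * → 6 * 1 = 6. Stack: [6]
STORE_FAST p → p=6. Stack: []
LOAD_FAST_LOAD_FAST p,a → push 6,32. Stack: [6, 32]
BINARY_OP // → 6 // 32 = 0. Stack: [0]
LOAD_CONST → push 12. Stack: [0, 12]
BINARY_OP + → 0 + 12 = 12. Stack: [12]
STORE_FAST u → u=12. Stack: []
LOAD_FAST_LOAD_FAST a,a → push 32,32. Stack: [32, 32]
BINARY_OP * → 32 * 32 = 1024. Stack: [1024]
LOAD_CONST → push 6. Stack: [1024, 6]
BINARY_OP * → 1024 * 6 = 6144. Stack: [6144]
STORE_FAST m → m=6144. Stack: []
LOAD_FAST_LOAD_FAST b,m → push 2,6144. Stack: [2, 6144]
BINARY_OP + → 2 + 6144 = 6146. Stack: [6146]
LOAD_FAST_LOAD_FAST b,u → push 2,12. Stack: [6146, 2, 12]
BINARY_OP * → 2 * 12 = 24. Stack: [6146, 24]
BINARY_OP // → 6146 // 24 = 256. Stack: [256]
STORE_FAST k → k=256. Stack: []
LOAD_FAST a → push 32. Stack: [32]
LOAD_CONST → push 7. Stack: [32, 7]
BINARY_OP | → 32 | 7 = 39. Stack: [39]
STORE_FAST x → x=39. Stack: []
LOAD_FAST x → push 39. Stack: [39]
RETURN_VALUE → return 39.

39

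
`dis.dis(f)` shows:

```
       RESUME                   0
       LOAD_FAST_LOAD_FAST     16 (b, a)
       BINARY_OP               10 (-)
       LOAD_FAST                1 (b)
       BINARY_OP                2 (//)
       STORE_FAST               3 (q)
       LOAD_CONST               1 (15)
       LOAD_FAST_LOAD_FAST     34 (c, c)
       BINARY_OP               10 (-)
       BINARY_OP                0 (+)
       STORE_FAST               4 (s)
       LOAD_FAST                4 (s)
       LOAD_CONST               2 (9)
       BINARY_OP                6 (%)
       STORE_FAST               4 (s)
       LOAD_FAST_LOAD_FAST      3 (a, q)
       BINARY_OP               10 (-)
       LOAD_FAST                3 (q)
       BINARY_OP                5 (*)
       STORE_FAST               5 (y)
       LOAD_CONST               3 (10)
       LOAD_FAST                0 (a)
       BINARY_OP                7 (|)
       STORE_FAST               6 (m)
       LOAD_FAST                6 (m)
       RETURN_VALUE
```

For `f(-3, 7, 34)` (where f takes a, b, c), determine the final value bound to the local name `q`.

LOAD_FAST_LOAD_FAST b,a → push 7,-3. Stack: [7, -3]
BINARY_OP - → 7 - -3 = 10. Stack: [10]
LOAD_FAST b → push 7. Stack: [10, 7]
BINARY_OP // → 10 // 7 = 1. Stack: [1]
STORE_FAST q → q=1. Stack: []
LOAD_CONST → push 15. Stack: [15]
LOAD_FAST_LOAD_FAST c,c → push 34,34. Stack: [15, 34, 34]
BINARY_OP - → 34 - 34 = 0. Stack: [15, 0]
BINARY_OP + → 15 + 0 = 15. Stack: [15]
STORE_FAST s → s=15. Stack: []
LOAD_FAST s → push 15. Stack: [15]
LOAD_CONST → push 9. Stack: [15, 9]
BINARY_OP % → 15 % 9 = 6. Stack: [6]
STORE_FAST s → s=6. Stack: []
LOAD_FAST_LOAD_FAST a,q → push -3,1. Stack: [-3, 1]
BINARY_OP - → -3 - 1 = -4. Stack: [-4]
LOAD_FAST q → push 1. Stack: [-4, 1]
BINARY_OP * → -4 * 1 = -4. Stack: [-4]
STORE_FAST y → y=-4. Stack: []
LOAD_CONST → push 10. Stack: [10]
LOAD_FAST a → push -3. Stack: [10, -3]
BINARY_OP | → 10 | -3 = -1. Stack: [-1]
STORE_FAST m → m=-1. Stack: []
LOAD_FAST m → push -1. Stack: [-1]
RETURN_VALUE → return -1.

1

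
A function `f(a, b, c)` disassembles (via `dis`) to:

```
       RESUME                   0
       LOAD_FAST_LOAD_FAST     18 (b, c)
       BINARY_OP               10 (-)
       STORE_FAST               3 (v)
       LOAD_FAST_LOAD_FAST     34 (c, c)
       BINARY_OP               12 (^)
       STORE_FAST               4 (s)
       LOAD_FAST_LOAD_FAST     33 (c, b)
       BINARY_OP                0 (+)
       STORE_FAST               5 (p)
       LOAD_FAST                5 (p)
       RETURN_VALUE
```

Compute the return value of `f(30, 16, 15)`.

LOAD_FAST_LOAD_FAST b,c → push 16,15. Stack: [16, 15]
BINARY_OP - → 16 - 15 = 1. Stack: [1]
STORE_FAST v → v=1. Stack: []
LOAD_FAST_LOAD_FAST c,c → push 15,15. Stack: [15, 15]
BINARY_OP ^ → 15 ^ 15 = 0. Stack: [0]
STORE_FAST s → s=0. Stack: []
LOAD_FAST_LOAD_FAST c,b → push 15,16. Stack: [15, 16]
BINARY_OP + → 15 + 16 = 31. Stack: [31]
STORE_FAST p → p=31. Stack: []
LOAD_FAST p → push 31. Stack: [31]
RETURN_VALUE → return 31.

31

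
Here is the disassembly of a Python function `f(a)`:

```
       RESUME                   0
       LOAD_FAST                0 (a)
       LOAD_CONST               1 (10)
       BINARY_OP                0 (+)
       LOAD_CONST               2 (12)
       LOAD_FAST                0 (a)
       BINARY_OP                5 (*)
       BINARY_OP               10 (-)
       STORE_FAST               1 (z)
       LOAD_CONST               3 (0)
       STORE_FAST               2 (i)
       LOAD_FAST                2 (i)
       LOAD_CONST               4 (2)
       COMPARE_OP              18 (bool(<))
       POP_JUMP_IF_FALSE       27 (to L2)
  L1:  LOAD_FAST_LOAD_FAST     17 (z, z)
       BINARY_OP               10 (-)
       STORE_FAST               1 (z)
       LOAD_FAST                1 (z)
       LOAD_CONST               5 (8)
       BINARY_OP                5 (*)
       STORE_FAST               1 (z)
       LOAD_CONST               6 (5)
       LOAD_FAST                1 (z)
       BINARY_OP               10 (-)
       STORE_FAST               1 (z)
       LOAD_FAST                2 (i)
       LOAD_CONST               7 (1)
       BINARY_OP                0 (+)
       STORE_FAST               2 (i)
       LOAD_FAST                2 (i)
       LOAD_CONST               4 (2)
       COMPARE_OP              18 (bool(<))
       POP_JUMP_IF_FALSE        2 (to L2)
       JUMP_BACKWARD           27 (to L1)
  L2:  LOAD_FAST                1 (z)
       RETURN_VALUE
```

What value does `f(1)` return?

5

LOAD_FAST a → push 1. Stack: [1]
LOAD_CONST → push 10. Stack: [1, 10]
BINARY_OP + → 1 + 10 = 11. Stack: [11]
LOAD_CONST → push 12. Stack: [11, 12]
LOAD_FAST a → push 1. Stack: [11, 12, 1]
BINARY_OP * → 12 * 1 = 12. Stack: [11, 12]
BINARY_OP - → 11 - 12 = -1. Stack: [-1]
STORE_FAST z → z=-1. Stack: []
LOAD_CONST → push 0. Stack: [0]
STORE_FAST i → i=0. Stack: []
LOAD_FAST i → push 0. Stack: [0]
LOAD_CONST → push 2. Stack: [0, 2]
COMPARE_OP bool(<) → 0 vs 2 = True. Stack: [True]
POP_JUMP_IF_FALSE → pop True; no jump. Stack: []
LOAD_FAST_LOAD_FAST z,z → push -1,-1. Stack: [-1, -1]
BINARY_OP - → -1 - -1 = 0. Stack: [0]
STORE_FAST z → z=0. Stack: []
LOAD_FAST z → push 0. Stack: [0]
LOAD_CONST → push 8. Stack: [0, 8]
BINARY_OP * → 0 * 8 = 0. Stack: [0]
STORE_FAST z → z=0. Stack: []
LOAD_CONST → push 5. Stack: [5]
LOAD_FAST z → push 0. Stack: [5, 0]
BINARY_OP - → 5 - 0 = 5. Stack: [5]
STORE_FAST z → z=5. Stack: []
LOAD_FAST i → push 0. Stack: [0]
LOAD_CONST → push 1. Stack: [0, 1]
BINARY_OP + → 0 + 1 = 1. Stack: [1]
STORE_FAST i → i=1. Stack: []
LOAD_FAST i → push 1. Stack: [1]
LOAD_CONST → push 2. Stack: [1, 2]
COMPARE_OP bool(<) → 1 vs 2 = True. Stack: [True]
POP_JUMP_IF_FALSE → pop True; no jump. Stack: []
LOAD_FAST_LOAD_FAST z,z → push 5,5. Stack: [5, 5]
BINARY_OP - → 5 - 5 = 0. Stack: [0]
STORE_FAST z → z=0. Stack: []
LOAD_FAST z → push 0. Stack: [0]
LOAD_CONST → push 8. Stack: [0, 8]
BINARY_OP * → 0 * 8 = 0. Stack: [0]
STORE_FAST z → z=0. Stack: []
LOAD_CONST → push 5. Stack: [5]
LOAD_FAST z → push 0. Stack: [5, 0]
BINARY_OP - → 5 - 0 = 5. Stack: [5]
STORE_FAST z → z=5. Stack: []
LOAD_FAST i → push 1. Stack: [1]
LOAD_CONST → push 1. Stack: [1, 1]
BINARY_OP + → 1 + 1 = 2. Stack: [2]
STORE_FAST i → i=2. Stack: []
LOAD_FAST i → push 2. Stack: [2]
LOAD_CONST → push 2. Stack: [2, 2]
COMPARE_OP bool(<) → 2 vs 2 = False. Stack: [False]
POP_JUMP_IF_FALSE → pop False; jump. Stack: []
LOAD_FAST z → push 5. Stack: [5]
RETURN_VALUE → return 5.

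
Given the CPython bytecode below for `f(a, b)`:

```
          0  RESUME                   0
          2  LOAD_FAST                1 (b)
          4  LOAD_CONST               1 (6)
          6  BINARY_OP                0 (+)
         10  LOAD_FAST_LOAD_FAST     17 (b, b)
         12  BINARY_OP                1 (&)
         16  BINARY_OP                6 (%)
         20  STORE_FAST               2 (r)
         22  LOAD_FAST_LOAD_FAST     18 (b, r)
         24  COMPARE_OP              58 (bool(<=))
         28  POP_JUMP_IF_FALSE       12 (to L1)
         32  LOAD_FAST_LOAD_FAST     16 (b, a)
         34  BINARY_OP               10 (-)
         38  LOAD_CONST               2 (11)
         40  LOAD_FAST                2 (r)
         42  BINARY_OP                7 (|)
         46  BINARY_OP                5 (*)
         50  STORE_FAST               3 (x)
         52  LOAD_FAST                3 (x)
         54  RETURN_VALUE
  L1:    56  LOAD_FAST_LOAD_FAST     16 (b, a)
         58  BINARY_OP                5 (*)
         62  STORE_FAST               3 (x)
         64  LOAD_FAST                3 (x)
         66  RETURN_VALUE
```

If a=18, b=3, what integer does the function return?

54

LOAD_FAST b → push 3. Stack: [3]
LOAD_CONST → push 6. Stack: [3, 6]
BINARY_OP + → 3 + 6 = 9. Stack: [9]
LOAD_FAST_LOAD_FAST b,b → push 3,3. Stack: [9, 3, 3]
BINARY_OP & → 3 & 3 = 3. Stack: [9, 3]
BINARY_OP % → 9 % 3 = 0. Stack: [0]
STORE_FAST r → r=0. Stack: []
LOAD_FAST_LOAD_FAST b,r → push 3,0. Stack: [3, 0]
COMPARE_OP bool(<=) → 3 vs 0 = False. Stack: [False]
POP_JUMP_IF_FALSE → pop False; jump. Stack: []
LOAD_FAST_LOAD_FAST b,a → push 3,18. Stack: [3, 18]
BINARY_OP * → 3 * 18 = 54. Stack: [54]
STORE_FAST x → x=54. Stack: []
LOAD_FAST x → push 54. Stack: [54]
RETURN_VALUE → return 54.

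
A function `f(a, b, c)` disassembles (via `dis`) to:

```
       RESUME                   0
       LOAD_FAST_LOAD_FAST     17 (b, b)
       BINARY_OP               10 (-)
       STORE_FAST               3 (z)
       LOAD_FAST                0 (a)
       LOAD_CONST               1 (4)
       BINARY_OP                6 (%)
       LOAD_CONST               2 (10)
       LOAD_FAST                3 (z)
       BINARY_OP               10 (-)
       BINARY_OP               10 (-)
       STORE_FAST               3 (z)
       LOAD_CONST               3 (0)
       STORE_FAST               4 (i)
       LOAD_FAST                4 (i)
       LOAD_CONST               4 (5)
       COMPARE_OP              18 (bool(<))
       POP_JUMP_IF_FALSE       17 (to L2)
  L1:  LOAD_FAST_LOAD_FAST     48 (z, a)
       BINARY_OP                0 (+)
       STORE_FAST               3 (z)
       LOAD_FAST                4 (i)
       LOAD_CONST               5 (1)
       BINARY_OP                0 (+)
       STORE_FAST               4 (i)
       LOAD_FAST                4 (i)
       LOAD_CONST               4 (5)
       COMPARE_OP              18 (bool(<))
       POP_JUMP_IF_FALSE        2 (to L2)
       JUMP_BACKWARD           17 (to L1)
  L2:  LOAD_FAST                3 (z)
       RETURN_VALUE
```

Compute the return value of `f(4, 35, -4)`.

LOAD_FAST_LOAD_FAST b,b → push 35,35
BINARY_OP - → 35 - 35 = 0
STORE_FAST z → z=0
LOAD_FAST a → push 4
LOAD_CONST → push 4
BINARY_OP % → 4 % 4 = 0
LOAD_CONST → push 10
LOAD_FAST z → push 0
BINARY_OP - → 10 - 0 = 10
BINARY_OP - → 0 - 10 = -10
STORE_FAST z → z=-10
LOAD_CONST → push 0
STORE_FAST i → i=0
LOAD_FAST i → push 0
LOAD_CONST → push 5
COMPARE_OP bool(<) → 0 vs 5 = True
POP_JUMP_IF_FALSE → pop True; no jump
LOAD_FAST_LOAD_FAST z,a → push -10,4
BINARY_OP + → -10 + 4 = -6
STORE_FAST z → z=-6
LOAD_FAST i → push 0
LOAD_CONST → push 1
BINARY_OP + → 0 + 1 = 1
STORE_FAST i → i=1
LOAD_FAST i → push 1
LOAD_CONST → push 5
COMPARE_OP bool(<) → 1 vs 5 = True
POP_JUMP_IF_FALSE → pop True; no jump
LOAD_FAST_LOAD_FAST z,a → push -6,4
BINARY_OP + → -6 + 4 = -2
STORE_FAST z → z=-2
LOAD_FAST i → push 1
LOAD_CONST → push 1
BINARY_OP + → 1 + 1 = 2
STORE_FAST i → i=2
LOAD_FAST i → push 2
LOAD_CONST → push 5
COMPARE_OP bool(<) → 2 vs 5 = True
POP_JUMP_IF_FALSE → pop True; no jump
LOAD_FAST_LOAD_FAST z,a → push -2,4
BINARY_OP + → -2 + 4 = 2
STORE_FAST z → z=2
LOAD_FAST i → push 2
LOAD_CONST → push 1
BINARY_OP + → 2 + 1 = 3
STORE_FAST i → i=3
LOAD_FAST i → push 3
LOAD_CONST → push 5
COMPARE_OP bool(<) → 3 vs 5 = True
POP_JUMP_IF_FALSE → pop True; no jump
LOAD_FAST_LOAD_FAST z,a → push 2,4
BINARY_OP + → 2 + 4 = 6
STORE_FAST z → z=6
LOAD_FAST i → push 3
LOAD_CONST → push 1
BINARY_OP + → 3 + 1 = 4
STORE_FAST i → i=4
LOAD_FAST i → push 4
LOAD_CONST → push 5
COMPARE_OP bool(<) → 4 vs 5 = True
POP_JUMP_IF_FALSE → pop True; no jump
LOAD_FAST_LOAD_FAST z,a → push 6,4
BINARY_OP + → 6 + 4 = 10
STORE_FAST z → z=10
LOAD_FAST i → push 4
LOAD_CONST → push 1
BINARY_OP + → 4 + 1 = 5
STORE_FAST i → i=5
LOAD_FAST i → push 5
LOAD_CONST → push 5
COMPARE_OP bool(<) → 5 vs 5 = False
POP_JUMP_IF_FALSE → pop False; jump
LOAD_FAST z → push 10
RETURN_VALUE → return 10.

10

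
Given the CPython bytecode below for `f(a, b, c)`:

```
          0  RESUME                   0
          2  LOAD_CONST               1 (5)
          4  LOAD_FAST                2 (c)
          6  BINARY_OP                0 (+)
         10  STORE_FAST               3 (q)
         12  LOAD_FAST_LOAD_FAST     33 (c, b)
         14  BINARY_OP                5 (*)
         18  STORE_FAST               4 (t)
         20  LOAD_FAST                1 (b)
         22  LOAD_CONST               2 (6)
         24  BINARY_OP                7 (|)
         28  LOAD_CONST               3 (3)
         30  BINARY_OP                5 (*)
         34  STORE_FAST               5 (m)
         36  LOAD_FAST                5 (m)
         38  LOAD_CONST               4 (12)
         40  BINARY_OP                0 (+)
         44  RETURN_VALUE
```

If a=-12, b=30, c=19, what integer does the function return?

102

LOAD_CONST → push 5. Stack: [5]
LOAD_FAST c → push 19. Stack: [5, 19]
BINARY_OP + → 5 + 19 = 24. Stack: [24]
STORE_FAST q → q=24. Stack: []
LOAD_FAST_LOAD_FAST c,b → push 19,30. Stack: [19, 30]
BINARY_OP * → 19 * 30 = 570. Stack: [570]
STORE_FAST t → t=570. Stack: []
LOAD_FAST b → push 30. Stack: [30]
LOAD_CONST → push 6. Stack: [30, 6]
BINARY_OP | → 30 | 6 = 30. Stack: [30]
LOAD_CONST → push 3. Stack: [30, 3]
BINARY_OP * → 30 * 3 = 90. Stack: [90]
STORE_FAST m → m=90. Stack: []
LOAD_FAST m → push 90. Stack: [90]
LOAD_CONST → push 12. Stack: [90, 12]
BINARY_OP + → 90 + 12 = 102. Stack: [102]
RETURN_VALUE → return 102.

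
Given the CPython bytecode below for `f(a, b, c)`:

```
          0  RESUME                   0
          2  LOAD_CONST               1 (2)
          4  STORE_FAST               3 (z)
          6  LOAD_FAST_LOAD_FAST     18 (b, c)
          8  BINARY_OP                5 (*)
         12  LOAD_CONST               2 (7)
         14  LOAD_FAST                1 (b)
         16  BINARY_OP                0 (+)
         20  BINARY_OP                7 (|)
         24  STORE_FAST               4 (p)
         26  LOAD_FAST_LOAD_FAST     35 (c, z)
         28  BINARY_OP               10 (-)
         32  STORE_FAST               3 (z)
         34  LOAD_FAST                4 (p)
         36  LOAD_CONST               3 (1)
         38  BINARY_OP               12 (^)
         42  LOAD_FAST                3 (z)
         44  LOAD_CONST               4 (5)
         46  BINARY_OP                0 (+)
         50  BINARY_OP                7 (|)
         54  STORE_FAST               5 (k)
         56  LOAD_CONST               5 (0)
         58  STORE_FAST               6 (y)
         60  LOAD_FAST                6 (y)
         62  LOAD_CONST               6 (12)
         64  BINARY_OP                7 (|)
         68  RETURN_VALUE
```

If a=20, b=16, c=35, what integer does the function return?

LOAD_CONST → push 2. Stack: [2]
STORE_FAST z → z=2. Stack: []
LOAD_FAST_LOAD_FAST b,c → push 16,35. Stack: [16, 35]
BINARY_OP * → 16 * 35 = 560. Stack: [560]
LOAD_CONST → push 7. Stack: [560, 7]
LOAD_FAST b → push 16. Stack: [560, 7, 16]
BINARY_OP + → 7 + 16 = 23. Stack: [560, 23]
BINARY_OP | → 560 | 23 = 567. Stack: [567]
STORE_FAST p → p=567. Stack: []
LOAD_FAST_LOAD_FAST c,z → push 35,2. Stack: [35, 2]
BINARY_OP - → 35 - 2 = 33. Stack: [33]
STORE_FAST z → z=33. Stack: []
LOAD_FAST p → push 567. Stack: [567]
LOAD_CONST → push 1. Stack: [567, 1]
BINARY_OP ^ → 567 ^ 1 = 566. Stack: [566]
LOAD_FAST z → push 33. Stack: [566, 33]
LOAD_CONST → push 5. Stack: [566, 33, 5]
BINARY_OP + → 33 + 5 = 38. Stack: [566, 38]
BINARY_OP | → 566 | 38 = 566. Stack: [566]
STORE_FAST k → k=566. Stack: []
LOAD_CONST → push 0. Stack: [0]
STORE_FAST y → y=0. Stack: []
LOAD_FAST y → push 0. Stack: [0]
LOAD_CONST → push 12. Stack: [0, 12]
BINARY_OP | → 0 | 12 = 12. Stack: [12]
RETURN_VALUE → return 12.

12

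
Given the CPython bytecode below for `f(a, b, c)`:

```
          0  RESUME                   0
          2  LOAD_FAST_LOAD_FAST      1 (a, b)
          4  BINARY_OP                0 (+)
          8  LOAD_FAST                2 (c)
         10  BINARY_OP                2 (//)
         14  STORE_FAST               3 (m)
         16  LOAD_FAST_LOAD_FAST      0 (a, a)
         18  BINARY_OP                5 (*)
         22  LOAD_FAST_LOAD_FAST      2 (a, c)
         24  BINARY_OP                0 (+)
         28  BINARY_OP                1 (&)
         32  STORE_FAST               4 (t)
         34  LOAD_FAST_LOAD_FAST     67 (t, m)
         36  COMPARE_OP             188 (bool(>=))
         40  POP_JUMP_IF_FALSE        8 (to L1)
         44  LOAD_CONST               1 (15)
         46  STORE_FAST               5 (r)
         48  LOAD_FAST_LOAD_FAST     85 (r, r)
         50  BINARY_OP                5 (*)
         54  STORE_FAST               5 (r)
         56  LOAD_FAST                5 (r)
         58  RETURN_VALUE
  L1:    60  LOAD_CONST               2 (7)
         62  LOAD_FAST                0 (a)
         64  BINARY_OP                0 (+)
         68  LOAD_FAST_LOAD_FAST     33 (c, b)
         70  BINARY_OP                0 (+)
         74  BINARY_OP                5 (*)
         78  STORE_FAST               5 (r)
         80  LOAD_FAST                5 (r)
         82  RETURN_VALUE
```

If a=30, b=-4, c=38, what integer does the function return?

LOAD_FAST_LOAD_FAST a,b → push 30,-4. Stack: [30, -4]
BINARY_OP + → 30 + -4 = 26. Stack: [26]
LOAD_FAST c → push 38. Stack: [26, 38]
BINARY_OP // → 26 // 38 = 0. Stack: [0]
STORE_FAST m → m=0. Stack: []
LOAD_FAST_LOAD_FAST a,a → push 30,30. Stack: [30, 30]
BINARY_OP * → 30 * 30 = 900. Stack: [900]
LOAD_FAST_LOAD_FAST a,c → push 30,38. Stack: [900, 30, 38]
BINARY_OP + → 30 + 38 = 68. Stack: [900, 68]
BINARY_OP & → 900 & 68 = 4. Stack: [4]
STORE_FAST t → t=4. Stack: []
LOAD_FAST_LOAD_FAST t,m → push 4,0. Stack: [4, 0]
COMPARE_OP bool(>=) → 4 vs 0 = True. Stack: [True]
POP_JUMP_IF_FALSE → pop True; no jump. Stack: []
LOAD_CONST → push 15. Stack: [15]
STORE_FAST r → r=15. Stack: []
LOAD_FAST_LOAD_FAST r,r → push 15,15. Stack: [15, 15]
BINARY_OP * → 15 * 15 = 225. Stack: [225]
STORE_FAST r → r=225. Stack: []
LOAD_FAST r → push 225. Stack: [225]
RETURN_VALUE → return 225.

225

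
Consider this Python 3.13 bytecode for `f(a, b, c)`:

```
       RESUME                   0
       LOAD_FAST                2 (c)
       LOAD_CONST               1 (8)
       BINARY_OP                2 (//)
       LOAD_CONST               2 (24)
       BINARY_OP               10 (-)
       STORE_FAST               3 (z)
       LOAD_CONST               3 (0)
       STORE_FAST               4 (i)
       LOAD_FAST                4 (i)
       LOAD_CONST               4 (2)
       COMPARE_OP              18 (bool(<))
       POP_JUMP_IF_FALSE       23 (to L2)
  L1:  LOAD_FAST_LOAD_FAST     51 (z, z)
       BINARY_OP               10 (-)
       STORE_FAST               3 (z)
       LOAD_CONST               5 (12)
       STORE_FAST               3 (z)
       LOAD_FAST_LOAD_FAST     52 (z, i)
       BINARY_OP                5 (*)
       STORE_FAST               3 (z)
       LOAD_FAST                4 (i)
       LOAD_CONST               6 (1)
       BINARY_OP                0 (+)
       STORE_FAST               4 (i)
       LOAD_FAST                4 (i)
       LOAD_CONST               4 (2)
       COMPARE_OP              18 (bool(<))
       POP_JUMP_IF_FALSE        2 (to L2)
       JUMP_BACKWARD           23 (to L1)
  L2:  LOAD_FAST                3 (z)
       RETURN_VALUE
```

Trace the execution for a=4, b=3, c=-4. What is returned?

LOAD_FAST c → push -4. Stack: [-4]
LOAD_CONST → push 8. Stack: [-4, 8]
BINARY_OP // → -4 // 8 = -1. Stack: [-1]
LOAD_CONST → push 24. Stack: [-1, 24]
BINARY_OP - → -1 - 24 = -25. Stack: [-25]
STORE_FAST z → z=-25. Stack: []
LOAD_CONST → push 0. Stack: [0]
STORE_FAST i → i=0. Stack: []
LOAD_FAST i → push 0. Stack: [0]
LOAD_CONST → push 2. Stack: [0, 2]
COMPARE_OP bool(<) → 0 vs 2 = True. Stack: [True]
POP_JUMP_IF_FALSE → pop True; no jump. Stack: []
LOAD_FAST_LOAD_FAST z,z → push -25,-25. Stack: [-25, -25]
BINARY_OP - → -25 - -25 = 0. Stack: [0]
STORE_FAST z → z=0. Stack: []
LOAD_CONST → push 12. Stack: [12]
STORE_FAST z → z=12. Stack: []
LOAD_FAST_LOAD_FAST z,i → push 12,0. Stack: [12, 0]
BINARY_OP * → 12 * 0 = 0. Stack: [0]
STORE_FAST z → z=0. Stack: []
LOAD_FAST i → push 0. Stack: [0]
LOAD_CONST → push 1. Stack: [0, 1]
BINARY_OP + → 0 + 1 = 1. Stack: [1]
STORE_FAST i → i=1. Stack: []
LOAD_FAST i → push 1. Stack: [1]
LOAD_CONST → push 2. Stack: [1, 2]
COMPARE_OP bool(<) → 1 vs 2 = True. Stack: [True]
POP_JUMP_IF_FALSE → pop True; no jump. Stack: []
LOAD_FAST_LOAD_FAST z,z → push 0,0. Stack: [0, 0]
BINARY_OP - → 0 - 0 = 0. Stack: [0]
STORE_FAST z → z=0. Stack: []
LOAD_CONST → push 12. Stack: [12]
STORE_FAST z → z=12. Stack: []
LOAD_FAST_LOAD_FAST z,i → push 12,1. Stack: [12, 1]
BINARY_OP * → 12 * 1 = 12. Stack: [12]
STORE_FAST z → z=12. Stack: []
LOAD_FAST i → push 1. Stack: [1]
LOAD_CONST → push 1. Stack: [1, 1]
BINARY_OP + → 1 + 1 = 2. Stack: [2]
STORE_FAST i → i=2. Stack: []
LOAD_FAST i → push 2. Stack: [2]
LOAD_CONST → push 2. Stack: [2, 2]
COMPARE_OP bool(<) → 2 vs 2 = False. Stack: [False]
POP_JUMP_IF_FALSE → pop False; jump. Stack: []
LOAD_FAST z → push 12. Stack: [12]
RETURN_VALUE → return 12.

12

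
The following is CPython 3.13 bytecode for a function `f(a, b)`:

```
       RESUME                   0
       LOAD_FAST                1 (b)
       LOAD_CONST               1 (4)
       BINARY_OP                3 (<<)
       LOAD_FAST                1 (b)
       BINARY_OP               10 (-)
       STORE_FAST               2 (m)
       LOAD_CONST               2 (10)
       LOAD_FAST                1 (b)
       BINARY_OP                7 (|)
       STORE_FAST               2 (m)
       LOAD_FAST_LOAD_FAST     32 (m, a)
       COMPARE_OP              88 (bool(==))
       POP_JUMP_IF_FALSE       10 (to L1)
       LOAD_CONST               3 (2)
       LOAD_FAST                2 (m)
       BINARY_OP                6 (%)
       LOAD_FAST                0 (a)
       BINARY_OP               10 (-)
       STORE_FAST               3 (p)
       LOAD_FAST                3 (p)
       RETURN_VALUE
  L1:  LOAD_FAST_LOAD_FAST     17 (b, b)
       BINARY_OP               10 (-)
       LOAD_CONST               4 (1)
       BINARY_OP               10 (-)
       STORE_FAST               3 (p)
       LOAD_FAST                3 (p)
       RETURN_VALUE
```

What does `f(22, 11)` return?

LOAD_FAST b → push 11. Stack: [11]
LOAD_CONST → push 4. Stack: [11, 4]
BINARY_OP << → 11 << 4 = 176. Stack: [176]
LOAD_FAST b → push 11. Stack: [176, 11]
BINARY_OP - → 176 - 11 = 165. Stack: [165]
STORE_FAST m → m=165. Stack: []
LOAD_CONST → push 10. Stack: [10]
LOAD_FAST b → push 11. Stack: [10, 11]
BINARY_OP | → 10 | 11 = 11. Stack: [11]
STORE_FAST m → m=11. Stack: []
LOAD_FAST_LOAD_FAST m,a → push 11,22. Stack: [11, 22]
COMPARE_OP bool(==) → 11 vs 22 = False. Stack: [False]
POP_JUMP_IF_FALSE → pop False; jump. Stack: []
LOAD_FAST_LOAD_FAST b,b → push 11,11. Stack: [11, 11]
BINARY_OP - → 11 - 11 = 0. Stack: [0]
LOAD_CONST → push 1. Stack: [0, 1]
BINARY_OP - → 0 - 1 = -1. Stack: [-1]
STORE_FAST p → p=-1. Stack: []
LOAD_FAST p → push -1. Stack: [-1]
RETURN_VALUE → return -1.

-1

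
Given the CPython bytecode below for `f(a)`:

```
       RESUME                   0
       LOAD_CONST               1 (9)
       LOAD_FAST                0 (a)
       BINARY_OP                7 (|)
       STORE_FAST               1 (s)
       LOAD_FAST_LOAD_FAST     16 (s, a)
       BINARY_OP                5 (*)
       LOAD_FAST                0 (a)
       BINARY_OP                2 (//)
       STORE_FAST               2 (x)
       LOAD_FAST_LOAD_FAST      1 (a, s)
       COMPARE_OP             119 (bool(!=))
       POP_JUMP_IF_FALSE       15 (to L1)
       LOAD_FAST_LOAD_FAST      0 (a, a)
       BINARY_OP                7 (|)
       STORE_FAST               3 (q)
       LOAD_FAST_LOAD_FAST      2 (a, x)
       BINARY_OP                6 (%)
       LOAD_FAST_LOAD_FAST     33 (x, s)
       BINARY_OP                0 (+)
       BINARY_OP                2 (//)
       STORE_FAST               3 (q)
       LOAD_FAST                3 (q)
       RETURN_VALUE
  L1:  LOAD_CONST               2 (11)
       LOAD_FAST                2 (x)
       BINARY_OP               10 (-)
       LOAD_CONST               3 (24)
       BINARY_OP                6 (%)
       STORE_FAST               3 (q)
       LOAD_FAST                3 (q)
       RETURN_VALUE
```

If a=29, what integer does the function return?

6

LOAD_CONST → push 9. Stack: [9]
LOAD_FAST a → push 29. Stack: [9, 29]
BINARY_OP | → 9 | 29 = 29. Stack: [29]
STORE_FAST s → s=29. Stack: []
LOAD_FAST_LOAD_FAST s,a → push 29,29. Stack: [29, 29]
BINARY_OP * → 29 * 29 = 841. Stack: [841]
LOAD_FAST a → push 29. Stack: [841, 29]
BINARY_OP // → 841 // 29 = 29. Stack: [29]
STORE_FAST x → x=29. Stack: []
LOAD_FAST_LOAD_FAST a,s → push 29,29. Stack: [29, 29]
COMPARE_OP bool(!=) → 29 vs 29 = False. Stack: [False]
POP_JUMP_IF_FALSE → pop False; jump. Stack: []
LOAD_CONST → push 11. Stack: [11]
LOAD_FAST x → push 29. Stack: [11, 29]
BINARY_OP - → 11 - 29 = -18. Stack: [-18]
LOAD_CONST → push 24. Stack: [-18, 24]
BINARY_OP % → -18 % 24 = 6. Stack: [6]
STORE_FAST q → q=6. Stack: []
LOAD_FAST q → push 6. Stack: [6]
RETURN_VALUE → return 6.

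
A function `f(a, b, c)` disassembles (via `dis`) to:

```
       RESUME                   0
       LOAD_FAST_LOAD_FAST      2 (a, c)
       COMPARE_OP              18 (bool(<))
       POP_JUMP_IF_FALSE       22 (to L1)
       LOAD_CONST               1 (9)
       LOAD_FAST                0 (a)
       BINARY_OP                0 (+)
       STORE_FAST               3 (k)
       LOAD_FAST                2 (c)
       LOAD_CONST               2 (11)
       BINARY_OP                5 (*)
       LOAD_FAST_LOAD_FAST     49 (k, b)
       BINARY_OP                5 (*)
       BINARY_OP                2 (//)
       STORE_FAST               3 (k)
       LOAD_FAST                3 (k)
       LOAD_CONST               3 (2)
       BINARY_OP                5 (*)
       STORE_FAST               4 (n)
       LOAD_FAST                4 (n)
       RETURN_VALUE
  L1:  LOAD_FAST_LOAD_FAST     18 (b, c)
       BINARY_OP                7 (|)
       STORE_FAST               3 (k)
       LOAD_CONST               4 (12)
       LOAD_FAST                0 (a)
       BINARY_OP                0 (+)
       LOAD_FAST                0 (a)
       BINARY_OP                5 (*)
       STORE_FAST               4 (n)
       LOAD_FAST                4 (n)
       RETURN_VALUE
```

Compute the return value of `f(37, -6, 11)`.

1813

LOAD_FAST_LOAD_FAST a,c → push 37,11. Stack: [37, 11]
COMPARE_OP bool(<) → 37 vs 11 = False. Stack: [False]
POP_JUMP_IF_FALSE → pop False; jump. Stack: []
LOAD_FAST_LOAD_FAST b,c → push -6,11. Stack: [-6, 11]
BINARY_OP | → -6 | 11 = -5. Stack: [-5]
STORE_FAST k → k=-5. Stack: []
LOAD_CONST → push 12. Stack: [12]
LOAD_FAST a → push 37. Stack: [12, 37]
BINARY_OP + → 12 + 37 = 49. Stack: [49]
LOAD_FAST a → push 37. Stack: [49, 37]
BINARY_OP * → 49 * 37 = 1813. Stack: [1813]
STORE_FAST n → n=1813. Stack: []
LOAD_FAST n → push 1813. Stack: [1813]
RETURN_VALUE → return 1813.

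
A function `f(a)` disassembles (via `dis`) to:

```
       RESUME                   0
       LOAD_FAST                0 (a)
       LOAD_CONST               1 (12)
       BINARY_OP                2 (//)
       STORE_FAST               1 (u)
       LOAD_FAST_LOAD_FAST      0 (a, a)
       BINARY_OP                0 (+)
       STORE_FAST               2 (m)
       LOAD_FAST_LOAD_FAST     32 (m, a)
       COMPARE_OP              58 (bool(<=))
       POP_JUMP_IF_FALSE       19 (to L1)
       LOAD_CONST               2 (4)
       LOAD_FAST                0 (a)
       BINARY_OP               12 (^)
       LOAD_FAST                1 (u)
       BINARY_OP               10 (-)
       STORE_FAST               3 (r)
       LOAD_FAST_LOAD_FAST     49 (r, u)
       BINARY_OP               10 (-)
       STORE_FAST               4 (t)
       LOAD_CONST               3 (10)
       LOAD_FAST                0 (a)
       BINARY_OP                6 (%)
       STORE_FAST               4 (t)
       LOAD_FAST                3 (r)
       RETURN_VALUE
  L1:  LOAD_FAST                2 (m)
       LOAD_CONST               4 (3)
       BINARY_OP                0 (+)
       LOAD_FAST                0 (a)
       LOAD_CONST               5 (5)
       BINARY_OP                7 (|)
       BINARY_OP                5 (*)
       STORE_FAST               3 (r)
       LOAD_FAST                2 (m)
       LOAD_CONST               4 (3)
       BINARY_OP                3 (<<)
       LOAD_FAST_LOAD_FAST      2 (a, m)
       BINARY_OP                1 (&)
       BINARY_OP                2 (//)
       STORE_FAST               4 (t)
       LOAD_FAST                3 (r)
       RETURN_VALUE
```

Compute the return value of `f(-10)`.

-13

LOAD_FAST a → push -10. Stack: [-10]
LOAD_CONST → push 12. Stack: [-10, 12]
BINARY_OP // → -10 // 12 = -1. Stack: [-1]
STORE_FAST u → u=-1. Stack: []
LOAD_FAST_LOAD_FAST a,a → push -10,-10. Stack: [-10, -10]
BINARY_OP + → -10 + -10 = -20. Stack: [-20]
STORE_FAST m → m=-20. Stack: []
LOAD_FAST_LOAD_FAST m,a → push -20,-10. Stack: [-20, -10]
COMPARE_OP bool(<=) → -20 vs -10 = True. Stack: [True]
POP_JUMP_IF_FALSE → pop True; no jump. Stack: []
LOAD_CONST → push 4. Stack: [4]
LOAD_FAST a → push -10. Stack: [4, -10]
BINARY_OP ^ → 4 ^ -10 = -14. Stack: [-14]
LOAD_FAST u → push -1. Stack: [-14, -1]
BINARY_OP - → -14 - -1 = -13. Stack: [-13]
STORE_FAST r → r=-13. Stack: []
LOAD_FAST_LOAD_FAST r,u → push -13,-1. Stack: [-13, -1]
BINARY_OP - → -13 - -1 = -12. Stack: [-12]
STORE_FAST t → t=-12. Stack: []
LOAD_CONST → push 10. Stack: [10]
LOAD_FAST a → push -10. Stack: [10, -10]
BINARY_OP % → 10 % -10 = 0. Stack: [0]
STORE_FAST t → t=0. Stack: []
LOAD_FAST r → push -13. Stack: [-13]
RETURN_VALUE → return -13.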